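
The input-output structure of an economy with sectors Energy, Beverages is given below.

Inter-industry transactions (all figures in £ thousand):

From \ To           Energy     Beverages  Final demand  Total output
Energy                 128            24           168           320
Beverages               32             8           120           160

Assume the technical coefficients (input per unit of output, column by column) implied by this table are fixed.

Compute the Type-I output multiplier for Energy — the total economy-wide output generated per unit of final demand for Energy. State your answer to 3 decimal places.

Technical coefficients a_ij = z_ij / X_j:
  a_11 = 128/320 = 0.40, a_21 = 32/320 = 0.10
  a_12 = 24/160 = 0.15, a_22 = 8/160 = 0.05
I − A =
  [   0.60    -0.15]
  [  -0.10     0.95]
det(I−A) = (0.60)(0.95) − (-0.15)(-0.10) = 0.5550
adj(I−A) = [[0.95, 0.15], [0.10, 0.60]]
(I − A)⁻¹ = adj(I−A) / det(I−A) ≈
  [   1.7117     0.2703]
  [   0.1802     1.0811]
The output multiplier for sector j is the column-j sum of the Leontief inverse (I − A)⁻¹ = adj(I−A) / det(I−A).
Column 1 of adj(I−A): (0.95, 0.10); det(I−A) = 0.5550.
m_1 = (0.95 + 0.10) / 0.5550 = 1.05 / 0.5550 ≈ 1.892.

m_1 = 1.892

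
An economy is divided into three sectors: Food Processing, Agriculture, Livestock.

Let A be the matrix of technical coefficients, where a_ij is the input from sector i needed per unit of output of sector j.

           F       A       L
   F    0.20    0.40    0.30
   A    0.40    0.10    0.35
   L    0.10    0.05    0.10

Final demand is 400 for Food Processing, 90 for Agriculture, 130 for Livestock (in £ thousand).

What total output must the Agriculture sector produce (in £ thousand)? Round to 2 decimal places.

x_A = 614.22

I − A =
  [   0.80    -0.40    -0.30]
  [  -0.40     0.90    -0.35]
  [  -0.10    -0.05     0.90]
Cofactors of I−A, C_ij = (−1)^(i+j)·(minor ij) (rows/columns in the sector order above):
  C_11 = (0.90)(0.90) − (-0.35)(-0.05) = 0.7925
  C_12 = −[(-0.40)(0.90) − (-0.35)(-0.10)] = 0.3950
  C_13 = (-0.40)(-0.05) − (0.90)(-0.10) = 0.1100
  C_21 = −[(-0.40)(0.90) − (-0.30)(-0.05)] = 0.3750
  C_22 = (0.80)(0.90) − (-0.30)(-0.10) = 0.6900
  C_23 = −[(0.80)(-0.05) − (-0.40)(-0.10)] = 0.0800
  C_31 = (-0.40)(-0.35) − (-0.30)(0.90) = 0.4100
  C_32 = −[(0.80)(-0.35) − (-0.30)(-0.40)] = 0.4000
  C_33 = (0.80)(0.90) − (-0.40)(-0.40) = 0.5600
det(I−A) = Σ_j (I−A)_1j·C_1j = (0.80)(0.7925) + (-0.40)(0.3950) + (-0.30)(0.1100) = 0.4430
adj(I−A) = Cᵀ =
  [ 0.7925   0.3750   0.4100]
  [ 0.3950   0.6900   0.4000]
  [ 0.1100   0.0800   0.5600]
(I − A)⁻¹ = adj(I−A) / det(I−A) ≈
  [   1.7889     0.8465     0.9255]
  [   0.8916     1.5576     0.9029]
  [   0.2483     0.1806     1.2641]
x = (I − A)⁻¹ d = adj(I−A)·d / det(I−A), with det(I−A) = 0.4430:
  x_F = (0.7925·400 + 0.3750·90 + 0.4100·130) / 0.4430 = 404.05 / 0.4430 ≈ 912.08
  x_A = (0.3950·400 + 0.6900·90 + 0.4000·130) / 0.4430 = 272.10 / 0.4430 ≈ 614.22
  x_L = (0.1100·400 + 0.0800·90 + 0.5600·130) / 0.4430 = 124.00 / 0.4430 ≈ 279.91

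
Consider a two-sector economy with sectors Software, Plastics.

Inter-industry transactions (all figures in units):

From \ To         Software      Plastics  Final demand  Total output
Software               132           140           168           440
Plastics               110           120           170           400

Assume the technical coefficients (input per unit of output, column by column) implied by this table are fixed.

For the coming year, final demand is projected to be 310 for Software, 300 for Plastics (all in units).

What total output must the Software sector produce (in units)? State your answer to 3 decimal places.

Technical coefficients a_ij = z_ij / X_j:
  a_SS = 132/440 = 0.30, a_PS = 110/440 = 0.25
  a_SP = 140/400 = 0.35, a_PP = 120/400 = 0.30
I − A =
  [   0.70    -0.35]
  [  -0.25     0.70]
det(I−A) = (0.70)(0.70) − (-0.35)(-0.25) = 0.4025
adj(I−A) = [[0.70, 0.35], [0.25, 0.70]]
(I − A)⁻¹ = adj(I−A) / det(I−A) ≈
  [   1.7391     0.8696]
  [   0.6211     1.7391]
x = (I − A)⁻¹ d = adj(I−A)·d / det(I−A), with det(I−A) = 0.4025:
  x_S = (0.70·310 + 0.35·300) / 0.4025 = 322.00 / 0.4025 = 800.000
  x_P = (0.25·310 + 0.70·300) / 0.4025 = 287.50 / 0.4025 ≈ 714.286

x_S = 800.000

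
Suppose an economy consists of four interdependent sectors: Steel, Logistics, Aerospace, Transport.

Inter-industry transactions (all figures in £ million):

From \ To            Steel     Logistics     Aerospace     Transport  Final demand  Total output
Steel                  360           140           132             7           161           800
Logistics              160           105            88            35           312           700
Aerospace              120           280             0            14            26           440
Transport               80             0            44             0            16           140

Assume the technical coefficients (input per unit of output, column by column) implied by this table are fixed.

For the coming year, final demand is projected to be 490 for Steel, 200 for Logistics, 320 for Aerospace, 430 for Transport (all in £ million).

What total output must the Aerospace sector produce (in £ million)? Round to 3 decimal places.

x_A = 1191.809

Technical coefficients a_ij = z_ij / X_j:
  a_SS = 360/800 = 0.45, a_LS = 160/800 = 0.20, a_AS = 120/800 = 0.15, a_TS = 80/800 = 0.10
  a_SL = 140/700 = 0.20, a_LL = 105/700 = 0.15, a_AL = 280/700 = 0.40, a_TL = 0/700 = 0.00
  a_SA = 132/440 = 0.30, a_LA = 88/440 = 0.20, a_AA = 0/440 = 0.00, a_TA = 44/440 = 0.10
  a_ST = 7/140 = 0.05, a_LT = 35/140 = 0.25, a_AT = 14/140 = 0.10, a_TT = 0/140 = 0.00
I − A =
  [   0.55    -0.20    -0.30    -0.05]
  [  -0.20     0.85    -0.20    -0.25]
  [  -0.15    -0.40     1.00    -0.10]
  [  -0.10     0.00    -0.10     1.00]
Compute the cofactors C_ij = (−1)^(i+j)·(3×3 minor ij) of I−A; the adjugate is their transpose:
adj(I−A) = Cᵀ =
  [ 0.751500   0.320000   0.304250   0.148000]
  [ 0.258750   0.490750   0.191250   0.154750]
  [ 0.226000   0.250000   0.418250   0.115625]
  [ 0.097750   0.057000   0.072250   0.315250]
det(I−A) = Σ_j (I−A)_1j·C_1j = (0.55)(0.751500) + (-0.20)(0.258750) + (-0.30)(0.226000) + (-0.05)(0.097750) = 0.2888875
(I − A)⁻¹ = adj(I−A) / det(I−A) ≈
  [   2.6014     1.1077     1.0532     0.5123]
  [   0.8957     1.6988     0.6620     0.5357]
  [   0.7823     0.8654     1.4478     0.4002]
  [   0.3384     0.1973     0.2501     1.0913]
x = (I − A)⁻¹ d = adj(I−A)·d / det(I−A), with det(I−A) = 0.2888875:
  x_S = (0.751500·490 + 0.320000·200 + 0.304250·320 + 0.148000·430) / 0.2888875 = 593.235 / 0.2888875 ≈ 2053.516
  x_L = (0.258750·490 + 0.490750·200 + 0.191250·320 + 0.154750·430) / 0.2888875 = 352.68 / 0.2888875 ≈ 1220.821
  x_A = (0.226000·490 + 0.250000·200 + 0.418250·320 + 0.115625·430) / 0.2888875 = 344.29875 / 0.2888875 ≈ 1191.809
  x_T = (0.097750·490 + 0.057000·200 + 0.072250·320 + 0.315250·430) / 0.2888875 = 217.975 / 0.2888875 ≈ 754.532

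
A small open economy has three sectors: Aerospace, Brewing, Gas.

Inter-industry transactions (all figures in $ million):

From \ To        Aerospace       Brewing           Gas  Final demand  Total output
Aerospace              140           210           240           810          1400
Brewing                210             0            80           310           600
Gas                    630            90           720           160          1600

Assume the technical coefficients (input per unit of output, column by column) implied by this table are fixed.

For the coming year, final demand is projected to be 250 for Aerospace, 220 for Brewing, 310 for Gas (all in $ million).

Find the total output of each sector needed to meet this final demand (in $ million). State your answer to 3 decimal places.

Technical coefficients a_ij = z_ij / X_j:
  a_AA = 140/1400 = 0.10, a_BA = 210/1400 = 0.15, a_GA = 630/1400 = 0.45
  a_AB = 210/600 = 0.35, a_BB = 0/600 = 0.00, a_GB = 90/600 = 0.15
  a_AG = 240/1600 = 0.15, a_BG = 80/1600 = 0.05, a_GG = 720/1600 = 0.45
I − A =
  [   0.90    -0.35    -0.15]
  [  -0.15     1.00    -0.05]
  [  -0.45    -0.15     0.55]
Cofactors of I−A, C_ij = (−1)^(i+j)·(minor ij) (rows/columns in the sector order above):
  C_11 = (1.00)(0.55) − (-0.05)(-0.15) = 0.5425
  C_12 = −[(-0.15)(0.55) − (-0.05)(-0.45)] = 0.1050
  C_13 = (-0.15)(-0.15) − (1.00)(-0.45) = 0.4725
  C_21 = −[(-0.35)(0.55) − (-0.15)(-0.15)] = 0.2150
  C_22 = (0.90)(0.55) − (-0.15)(-0.45) = 0.4275
  C_23 = −[(0.90)(-0.15) − (-0.35)(-0.45)] = 0.2925
  C_31 = (-0.35)(-0.05) − (-0.15)(1.00) = 0.1675
  C_32 = −[(0.90)(-0.05) − (-0.15)(-0.15)] = 0.0675
  C_33 = (0.90)(1.00) − (-0.35)(-0.15) = 0.8475
det(I−A) = Σ_j (I−A)_1j·C_1j = (0.90)(0.5425) + (-0.35)(0.1050) + (-0.15)(0.4725) = 0.380625
adj(I−A) = Cᵀ =
  [ 0.5425   0.2150   0.1675]
  [ 0.1050   0.4275   0.0675]
  [ 0.4725   0.2925   0.8475]
(I − A)⁻¹ = adj(I−A) / det(I−A) ≈
  [   1.4253     0.5649     0.4401]
  [   0.2759     1.1232     0.1773]
  [   1.2414     0.7685     2.2266]
x = (I − A)⁻¹ d = adj(I−A)·d / det(I−A), with det(I−A) = 0.380625:
  x_A = (0.5425·250 + 0.2150·220 + 0.1675·310) / 0.380625 = 234.85 / 0.380625 ≈ 617.011
  x_B = (0.1050·250 + 0.4275·220 + 0.0675·310) / 0.380625 = 141.225 / 0.380625 ≈ 371.034
  x_G = (0.4725·250 + 0.2925·220 + 0.8475·310) / 0.380625 = 445.20 / 0.380625 ≈ 1169.655

x_A = 617.011, x_B = 371.034, x_G = 1169.655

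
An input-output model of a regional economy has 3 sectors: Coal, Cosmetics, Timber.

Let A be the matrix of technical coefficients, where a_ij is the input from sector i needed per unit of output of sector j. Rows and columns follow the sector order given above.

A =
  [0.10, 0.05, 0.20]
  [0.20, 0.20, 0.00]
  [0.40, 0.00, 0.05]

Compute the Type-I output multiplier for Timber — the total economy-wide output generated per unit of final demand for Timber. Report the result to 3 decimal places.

m_3 = 1.491

I − A =
  [   0.90    -0.05    -0.20]
  [  -0.20     0.80     0.00]
  [  -0.40     0.00     0.95]
Cofactors of I−A, C_ij = (−1)^(i+j)·(minor ij) (rows/columns in the sector order above):
  C_11 = (0.80)(0.95) − (0.00)(0.00) = 0.7600
  C_12 = −[(-0.20)(0.95) − (0.00)(-0.40)] = 0.1900
  C_13 = (-0.20)(0.00) − (0.80)(-0.40) = 0.3200
  C_21 = −[(-0.05)(0.95) − (-0.20)(0.00)] = 0.0475
  C_22 = (0.90)(0.95) − (-0.20)(-0.40) = 0.7750
  C_23 = −[(0.90)(0.00) − (-0.05)(-0.40)] = 0.0200
  C_31 = (-0.05)(0.00) − (-0.20)(0.80) = 0.1600
  C_32 = −[(0.90)(0.00) − (-0.20)(-0.20)] = 0.0400
  C_33 = (0.90)(0.80) − (-0.05)(-0.20) = 0.7100
det(I−A) = Σ_j (I−A)_1j·C_1j = (0.90)(0.7600) + (-0.05)(0.1900) + (-0.20)(0.3200) = 0.6105
adj(I−A) = Cᵀ =
  [ 0.7600   0.0475   0.1600]
  [ 0.1900   0.7750   0.0400]
  [ 0.3200   0.0200   0.7100]
(I − A)⁻¹ = adj(I−A) / det(I−A) ≈
  [   1.2449     0.0778     0.2621]
  [   0.3112     1.2695     0.0655]
  [   0.5242     0.0328     1.1630]
The output multiplier for sector j is the column-j sum of the Leontief inverse (I − A)⁻¹ = adj(I−A) / det(I−A).
Column 3 of adj(I−A): (0.1600, 0.0400, 0.7100); det(I−A) = 0.6105.
m_3 = (0.1600 + 0.0400 + 0.7100) / 0.6105 = 0.91 / 0.6105 ≈ 1.491.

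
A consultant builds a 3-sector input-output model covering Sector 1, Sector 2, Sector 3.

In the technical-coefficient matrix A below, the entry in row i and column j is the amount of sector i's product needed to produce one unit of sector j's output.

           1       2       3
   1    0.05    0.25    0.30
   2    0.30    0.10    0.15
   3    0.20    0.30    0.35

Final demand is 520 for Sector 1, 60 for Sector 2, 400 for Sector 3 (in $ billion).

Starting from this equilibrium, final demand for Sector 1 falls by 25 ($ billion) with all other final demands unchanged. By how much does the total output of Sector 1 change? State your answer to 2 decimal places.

Δx_1 = -35.93

I − A =
  [   0.95    -0.25    -0.30]
  [  -0.30     0.90    -0.15]
  [  -0.20    -0.30     0.65]
Cofactors of I−A, C_ij = (−1)^(i+j)·(minor ij) (rows/columns in the sector order above):
  C_11 = (0.90)(0.65) − (-0.15)(-0.30) = 0.5400
  C_12 = −[(-0.30)(0.65) − (-0.15)(-0.20)] = 0.2250
  C_13 = (-0.30)(-0.30) − (0.90)(-0.20) = 0.2700
  C_21 = −[(-0.25)(0.65) − (-0.30)(-0.30)] = 0.2525
  C_22 = (0.95)(0.65) − (-0.30)(-0.20) = 0.5575
  C_23 = −[(0.95)(-0.30) − (-0.25)(-0.20)] = 0.3350
  C_31 = (-0.25)(-0.15) − (-0.30)(0.90) = 0.3075
  C_32 = −[(0.95)(-0.15) − (-0.30)(-0.30)] = 0.2325
  C_33 = (0.95)(0.90) − (-0.25)(-0.30) = 0.7800
det(I−A) = Σ_j (I−A)_1j·C_1j = (0.95)(0.5400) + (-0.25)(0.2250) + (-0.30)(0.2700) = 0.37575
adj(I−A) = Cᵀ =
  [ 0.5400   0.2525   0.3075]
  [ 0.2250   0.5575   0.2325]
  [ 0.2700   0.3350   0.7800]
(I − A)⁻¹ = adj(I−A) / det(I−A) ≈
  [   1.4371     0.6720     0.8184]
  [   0.5988     1.4837     0.6188]
  [   0.7186     0.8916     2.0758]
Δx = (I − A)⁻¹ Δd with Δd having -25 in the Sector 1 component and 0 elsewhere.
So Δx_1 = L_11 · (-25), where L_11 = adj(I−A)_11 / det(I−A) = 0.5400 / 0.37575.
Δx_1 = 0.5400 × (-25) / 0.37575 = -13.50 / 0.37575 ≈ -35.93.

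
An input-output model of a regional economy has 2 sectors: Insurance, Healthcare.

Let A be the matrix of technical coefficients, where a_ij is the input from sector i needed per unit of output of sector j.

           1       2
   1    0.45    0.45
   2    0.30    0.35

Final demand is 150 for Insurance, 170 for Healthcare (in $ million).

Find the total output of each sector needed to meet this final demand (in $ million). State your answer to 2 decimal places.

I − A =
  [   0.55    -0.45]
  [  -0.30     0.65]
det(I−A) = (0.55)(0.65) − (-0.45)(-0.30) = 0.2225
adj(I−A) = [[0.65, 0.45], [0.30, 0.55]]
(I − A)⁻¹ = adj(I−A) / det(I−A) ≈
  [   2.9213     2.0225]
  [   1.3483     2.4719]
x = (I − A)⁻¹ d = adj(I−A)·d / det(I−A), with det(I−A) = 0.2225:
  x_1 = (0.65·150 + 0.45·170) / 0.2225 = 174.00 / 0.2225 ≈ 782.02
  x_2 = (0.30·150 + 0.55·170) / 0.2225 = 138.50 / 0.2225 ≈ 622.47

x_1 = 782.02, x_2 = 622.47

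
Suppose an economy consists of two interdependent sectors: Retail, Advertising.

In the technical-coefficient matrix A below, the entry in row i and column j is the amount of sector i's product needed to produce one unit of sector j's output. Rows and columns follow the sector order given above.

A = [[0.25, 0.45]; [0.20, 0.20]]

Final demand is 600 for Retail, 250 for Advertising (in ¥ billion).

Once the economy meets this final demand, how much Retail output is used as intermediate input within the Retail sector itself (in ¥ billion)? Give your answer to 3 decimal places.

z_11 = 290.441

I − A =
  [   0.75    -0.45]
  [  -0.20     0.80]
det(I−A) = (0.75)(0.80) − (-0.45)(-0.20) = 0.5100
adj(I−A) = [[0.80, 0.45], [0.20, 0.75]]
(I − A)⁻¹ = adj(I−A) / det(I−A) ≈
  [   1.5686     0.8824]
  [   0.3922     1.4706]
First solve x = (I − A)⁻¹ d = adj(I−A)·d / det(I−A); in particular x_1 = (0.80·600 + 0.45·250) / 0.5100 = 592.50 / 0.5100 ≈ 1161.76471.
Intermediate flow from 1 to 1: z_11 = a_11 · x_1 = 0.25 × 592.50 / 0.5100 = 148.125 / 0.5100 ≈ 290.441.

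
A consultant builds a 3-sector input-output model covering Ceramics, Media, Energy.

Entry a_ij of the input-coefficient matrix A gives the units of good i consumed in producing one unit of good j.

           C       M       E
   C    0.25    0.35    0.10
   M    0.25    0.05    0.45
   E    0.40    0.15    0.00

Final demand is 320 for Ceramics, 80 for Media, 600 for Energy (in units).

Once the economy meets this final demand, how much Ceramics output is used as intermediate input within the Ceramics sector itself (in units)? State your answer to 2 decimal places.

z_CC = 246.53

I − A =
  [   0.75    -0.35    -0.10]
  [  -0.25     0.95    -0.45]
  [  -0.40    -0.15     1.00]
Cofactors of I−A, C_ij = (−1)^(i+j)·(minor ij) (rows/columns in the sector order above):
  C_11 = (0.95)(1.00) − (-0.45)(-0.15) = 0.8825
  C_12 = −[(-0.25)(1.00) − (-0.45)(-0.40)] = 0.4300
  C_13 = (-0.25)(-0.15) − (0.95)(-0.40) = 0.4175
  C_21 = −[(-0.35)(1.00) − (-0.10)(-0.15)] = 0.3650
  C_22 = (0.75)(1.00) − (-0.10)(-0.40) = 0.7100
  C_23 = −[(0.75)(-0.15) − (-0.35)(-0.40)] = 0.2525
  C_31 = (-0.35)(-0.45) − (-0.10)(0.95) = 0.2525
  C_32 = −[(0.75)(-0.45) − (-0.10)(-0.25)] = 0.3625
  C_33 = (0.75)(0.95) − (-0.35)(-0.25) = 0.6250
det(I−A) = Σ_j (I−A)_1j·C_1j = (0.75)(0.8825) + (-0.35)(0.4300) + (-0.10)(0.4175) = 0.469625
adj(I−A) = Cᵀ =
  [ 0.8825   0.3650   0.2525]
  [ 0.4300   0.7100   0.3625]
  [ 0.4175   0.2525   0.6250]
(I − A)⁻¹ = adj(I−A) / det(I−A) ≈
  [   1.8792     0.7772     0.5377]
  [   0.9156     1.5118     0.7719]
  [   0.8890     0.5377     1.3308]
First solve x = (I − A)⁻¹ d = adj(I−A)·d / det(I−A); in particular x_C = (0.8825·320 + 0.3650·80 + 0.2525·600) / 0.469625 = 463.10 / 0.469625 ≈ 986.1059.
Intermediate flow from C to C: z_CC = a_CC · x_C = 0.25 × 463.10 / 0.469625 = 115.775 / 0.469625 ≈ 246.53.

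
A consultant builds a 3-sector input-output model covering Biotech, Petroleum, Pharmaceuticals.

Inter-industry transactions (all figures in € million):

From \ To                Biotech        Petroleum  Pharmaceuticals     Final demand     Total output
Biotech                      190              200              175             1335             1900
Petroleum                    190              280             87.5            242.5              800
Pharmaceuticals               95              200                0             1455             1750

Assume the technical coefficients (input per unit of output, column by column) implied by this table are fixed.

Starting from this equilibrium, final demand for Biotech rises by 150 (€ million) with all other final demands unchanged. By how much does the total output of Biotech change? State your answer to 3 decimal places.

Δx_1 = 176.308

Technical coefficients a_ij = z_ij / X_j:
  a_11 = 190/1900 = 0.10, a_21 = 190/1900 = 0.10, a_31 = 95/1900 = 0.05
  a_12 = 200/800 = 0.25, a_22 = 280/800 = 0.35, a_32 = 200/800 = 0.25
  a_13 = 175/1750 = 0.10, a_23 = 87.5/1750 = 0.05, a_33 = 0/1750 = 0.00
I − A =
  [   0.90    -0.25    -0.10]
  [  -0.10     0.65    -0.05]
  [  -0.05    -0.25     1.00]
Cofactors of I−A, C_ij = (−1)^(i+j)·(minor ij) (rows/columns in the sector order above):
  C_11 = (0.65)(1.00) − (-0.05)(-0.25) = 0.6375
  C_12 = −[(-0.10)(1.00) − (-0.05)(-0.05)] = 0.1025
  C_13 = (-0.10)(-0.25) − (0.65)(-0.05) = 0.0575
  C_21 = −[(-0.25)(1.00) − (-0.10)(-0.25)] = 0.2750
  C_22 = (0.90)(1.00) − (-0.10)(-0.05) = 0.8950
  C_23 = −[(0.90)(-0.25) − (-0.25)(-0.05)] = 0.2375
  C_31 = (-0.25)(-0.05) − (-0.10)(0.65) = 0.0775
  C_32 = −[(0.90)(-0.05) − (-0.10)(-0.10)] = 0.0550
  C_33 = (0.90)(0.65) − (-0.25)(-0.10) = 0.5600
det(I−A) = Σ_j (I−A)_1j·C_1j = (0.90)(0.6375) + (-0.25)(0.1025) + (-0.10)(0.0575) = 0.542375
adj(I−A) = Cᵀ =
  [ 0.6375   0.2750   0.0775]
  [ 0.1025   0.8950   0.0550]
  [ 0.0575   0.2375   0.5600]
(I − A)⁻¹ = adj(I−A) / det(I−A) ≈
  [   1.1754     0.5070     0.1429]
  [   0.1890     1.6501     0.1014]
  [   0.1060     0.4379     1.0325]
Δx = (I − A)⁻¹ Δd with Δd having +150 in the Biotech component and 0 elsewhere.
So Δx_1 = L_11 · (+150), where L_11 = adj(I−A)_11 / det(I−A) = 0.6375 / 0.542375.
Δx_1 = 0.6375 × (+150) / 0.542375 = 95.625 / 0.542375 ≈ 176.308.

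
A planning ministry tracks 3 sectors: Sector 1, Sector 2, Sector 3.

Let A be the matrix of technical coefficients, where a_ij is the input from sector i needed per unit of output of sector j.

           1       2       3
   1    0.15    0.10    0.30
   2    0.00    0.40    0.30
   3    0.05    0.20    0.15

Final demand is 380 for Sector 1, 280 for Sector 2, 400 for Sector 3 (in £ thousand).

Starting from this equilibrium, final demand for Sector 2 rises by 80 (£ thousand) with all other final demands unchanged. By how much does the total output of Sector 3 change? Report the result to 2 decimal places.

I − A =
  [   0.85    -0.10    -0.30]
  [   0.00     0.60    -0.30]
  [  -0.05    -0.20     0.85]
Cofactors of I−A, C_ij = (−1)^(i+j)·(minor ij) (rows/columns in the sector order above):
  C_11 = (0.60)(0.85) − (-0.30)(-0.20) = 0.4500
  C_12 = −[(0.00)(0.85) − (-0.30)(-0.05)] = 0.0150
  C_13 = (0.00)(-0.20) − (0.60)(-0.05) = 0.0300
  C_21 = −[(-0.10)(0.85) − (-0.30)(-0.20)] = 0.1450
  C_22 = (0.85)(0.85) − (-0.30)(-0.05) = 0.7075
  C_23 = −[(0.85)(-0.20) − (-0.10)(-0.05)] = 0.1750
  C_31 = (-0.10)(-0.30) − (-0.30)(0.60) = 0.2100
  C_32 = −[(0.85)(-0.30) − (-0.30)(0.00)] = 0.2550
  C_33 = (0.85)(0.60) − (-0.10)(0.00) = 0.5100
det(I−A) = Σ_j (I−A)_1j·C_1j = (0.85)(0.4500) + (-0.10)(0.0150) + (-0.30)(0.0300) = 0.3720
adj(I−A) = Cᵀ =
  [ 0.4500   0.1450   0.2100]
  [ 0.0150   0.7075   0.2550]
  [ 0.0300   0.1750   0.5100]
(I − A)⁻¹ = adj(I−A) / det(I−A) ≈
  [   1.2097     0.3898     0.5645]
  [   0.0403     1.9019     0.6855]
  [   0.0806     0.4704     1.3710]
Δx = (I − A)⁻¹ Δd with Δd having +80 in the Sector 2 component and 0 elsewhere.
So Δx_3 = L_32 · (+80), where L_32 = adj(I−A)_32 / det(I−A) = 0.1750 / 0.3720.
Δx_3 = 0.1750 × (+80) / 0.3720 = 14.00 / 0.3720 ≈ 37.63.

Δx_3 = 37.63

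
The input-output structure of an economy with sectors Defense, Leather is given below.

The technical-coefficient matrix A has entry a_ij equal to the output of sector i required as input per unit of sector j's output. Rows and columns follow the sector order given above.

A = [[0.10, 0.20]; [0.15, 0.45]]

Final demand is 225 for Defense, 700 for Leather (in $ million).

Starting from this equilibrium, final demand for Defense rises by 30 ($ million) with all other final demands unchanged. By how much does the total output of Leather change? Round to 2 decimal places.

Δx_2 = 9.68

I − A =
  [   0.90    -0.20]
  [  -0.15     0.55]
det(I−A) = (0.90)(0.55) − (-0.20)(-0.15) = 0.4650
adj(I−A) = [[0.55, 0.20], [0.15, 0.90]]
(I − A)⁻¹ = adj(I−A) / det(I−A) ≈
  [   1.1828     0.4301]
  [   0.3226     1.9355]
Δx = (I − A)⁻¹ Δd with Δd having +30 in the Defense component and 0 elsewhere.
So Δx_2 = L_21 · (+30), where L_21 = adj(I−A)_21 / det(I−A) = 0.15 / 0.4650.
Δx_2 = 0.15 × (+30) / 0.4650 = 4.50 / 0.4650 ≈ 9.68.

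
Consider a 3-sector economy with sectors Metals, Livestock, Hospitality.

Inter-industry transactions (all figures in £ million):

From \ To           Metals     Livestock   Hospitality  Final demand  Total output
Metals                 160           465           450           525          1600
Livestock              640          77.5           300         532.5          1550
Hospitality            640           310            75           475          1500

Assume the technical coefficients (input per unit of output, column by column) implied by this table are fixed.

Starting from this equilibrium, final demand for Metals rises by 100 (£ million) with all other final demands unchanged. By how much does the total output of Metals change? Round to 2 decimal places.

Technical coefficients a_ij = z_ij / X_j:
  a_MM = 160/1600 = 0.10, a_LM = 640/1600 = 0.40, a_HM = 640/1600 = 0.40
  a_ML = 465/1550 = 0.30, a_LL = 77.5/1550 = 0.05, a_HL = 310/1550 = 0.20
  a_MH = 450/1500 = 0.30, a_LH = 300/1500 = 0.20, a_HH = 75/1500 = 0.05
I − A =
  [   0.90    -0.30    -0.30]
  [  -0.40     0.95    -0.20]
  [  -0.40    -0.20     0.95]
Cofactors of I−A, C_ij = (−1)^(i+j)·(minor ij) (rows/columns in the sector order above):
  C_11 = (0.95)(0.95) − (-0.20)(-0.20) = 0.8625
  C_12 = −[(-0.40)(0.95) − (-0.20)(-0.40)] = 0.4600
  C_13 = (-0.40)(-0.20) − (0.95)(-0.40) = 0.4600
  C_21 = −[(-0.30)(0.95) − (-0.30)(-0.20)] = 0.3450
  C_22 = (0.90)(0.95) − (-0.30)(-0.40) = 0.7350
  C_23 = −[(0.90)(-0.20) − (-0.30)(-0.40)] = 0.3000
  C_31 = (-0.30)(-0.20) − (-0.30)(0.95) = 0.3450
  C_32 = −[(0.90)(-0.20) − (-0.30)(-0.40)] = 0.3000
  C_33 = (0.90)(0.95) − (-0.30)(-0.40) = 0.7350
det(I−A) = Σ_j (I−A)_1j·C_1j = (0.90)(0.8625) + (-0.30)(0.4600) + (-0.30)(0.4600) = 0.50025
adj(I−A) = Cᵀ =
  [ 0.8625   0.3450   0.3450]
  [ 0.4600   0.7350   0.3000]
  [ 0.4600   0.3000   0.7350]
(I − A)⁻¹ = adj(I−A) / det(I−A) ≈
  [   1.7241     0.6897     0.6897]
  [   0.9195     1.4693     0.5997]
  [   0.9195     0.5997     1.4693]
Δx = (I − A)⁻¹ Δd with Δd having +100 in the Metals component and 0 elsewhere.
So Δx_M = L_MM · (+100), where L_MM = adj(I−A)_MM / det(I−A) = 0.8625 / 0.50025.
Δx_M = 0.8625 × (+100) / 0.50025 = 86.25 / 0.50025 ≈ 172.41.

Δx_M = 172.41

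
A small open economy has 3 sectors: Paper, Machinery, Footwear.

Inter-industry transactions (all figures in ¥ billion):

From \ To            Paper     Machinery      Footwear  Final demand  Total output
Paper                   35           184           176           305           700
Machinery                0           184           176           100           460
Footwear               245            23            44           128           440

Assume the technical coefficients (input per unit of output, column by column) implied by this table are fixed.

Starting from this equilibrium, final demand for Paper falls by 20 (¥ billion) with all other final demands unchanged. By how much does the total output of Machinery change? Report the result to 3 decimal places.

Δx_2 = -7.910

Technical coefficients a_ij = z_ij / X_j:
  a_11 = 35/700 = 0.05, a_21 = 0/700 = 0.00, a_31 = 245/700 = 0.35
  a_12 = 184/460 = 0.40, a_22 = 184/460 = 0.40, a_32 = 23/460 = 0.05
  a_13 = 176/440 = 0.40, a_23 = 176/440 = 0.40, a_33 = 44/440 = 0.10
I − A =
  [   0.95    -0.40    -0.40]
  [   0.00     0.60    -0.40]
  [  -0.35    -0.05     0.90]
Cofactors of I−A, C_ij = (−1)^(i+j)·(minor ij) (rows/columns in the sector order above):
  C_11 = (0.60)(0.90) − (-0.40)(-0.05) = 0.5200
  C_12 = −[(0.00)(0.90) − (-0.40)(-0.35)] = 0.1400
  C_13 = (0.00)(-0.05) − (0.60)(-0.35) = 0.2100
  C_21 = −[(-0.40)(0.90) − (-0.40)(-0.05)] = 0.3800
  C_22 = (0.95)(0.90) − (-0.40)(-0.35) = 0.7150
  C_23 = −[(0.95)(-0.05) − (-0.40)(-0.35)] = 0.1875
  C_31 = (-0.40)(-0.40) − (-0.40)(0.60) = 0.4000
  C_32 = −[(0.95)(-0.40) − (-0.40)(0.00)] = 0.3800
  C_33 = (0.95)(0.60) − (-0.40)(0.00) = 0.5700
det(I−A) = Σ_j (I−A)_1j·C_1j = (0.95)(0.5200) + (-0.40)(0.1400) + (-0.40)(0.2100) = 0.3540
adj(I−A) = Cᵀ =
  [ 0.5200   0.3800   0.4000]
  [ 0.1400   0.7150   0.3800]
  [ 0.2100   0.1875   0.5700]
(I − A)⁻¹ = adj(I−A) / det(I−A) ≈
  [   1.4689     1.0734     1.1299]
  [   0.3955     2.0198     1.0734]
  [   0.5932     0.5297     1.6102]
Δx = (I − A)⁻¹ Δd with Δd having -20 in the Paper component and 0 elsewhere.
So Δx_2 = L_21 · (-20), where L_21 = adj(I−A)_21 / det(I−A) = 0.1400 / 0.3540.
Δx_2 = 0.1400 × (-20) / 0.3540 = -2.80 / 0.3540 ≈ -7.910.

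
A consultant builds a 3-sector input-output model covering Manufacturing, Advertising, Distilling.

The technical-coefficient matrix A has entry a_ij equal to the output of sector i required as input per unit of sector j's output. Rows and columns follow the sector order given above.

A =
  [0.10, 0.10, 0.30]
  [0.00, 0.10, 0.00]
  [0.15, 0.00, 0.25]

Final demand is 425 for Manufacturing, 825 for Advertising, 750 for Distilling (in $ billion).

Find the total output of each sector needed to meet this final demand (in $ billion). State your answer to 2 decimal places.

I − A =
  [   0.90    -0.10    -0.30]
  [   0.00     0.90     0.00]
  [  -0.15     0.00     0.75]
Cofactors of I−A, C_ij = (−1)^(i+j)·(minor ij) (rows/columns in the sector order above):
  C_11 = (0.90)(0.75) − (0.00)(0.00) = 0.6750
  C_12 = −[(0.00)(0.75) − (0.00)(-0.15)] = 0.0000
  C_13 = (0.00)(0.00) − (0.90)(-0.15) = 0.1350
  C_21 = −[(-0.10)(0.75) − (-0.30)(0.00)] = 0.0750
  C_22 = (0.90)(0.75) − (-0.30)(-0.15) = 0.6300
  C_23 = −[(0.90)(0.00) − (-0.10)(-0.15)] = 0.0150
  C_31 = (-0.10)(0.00) − (-0.30)(0.90) = 0.2700
  C_32 = −[(0.90)(0.00) − (-0.30)(0.00)] = 0.0000
  C_33 = (0.90)(0.90) − (-0.10)(0.00) = 0.8100
det(I−A) = Σ_j (I−A)_1j·C_1j = (0.90)(0.6750) + (-0.10)(0.0000) + (-0.30)(0.1350) = 0.5670
adj(I−A) = Cᵀ =
  [ 0.6750   0.0750   0.2700]
  [ 0.0000   0.6300   0.0000]
  [ 0.1350   0.0150   0.8100]
(I − A)⁻¹ = adj(I−A) / det(I−A) ≈
  [   1.1905     0.1323     0.4762]
  [   0.0000     1.1111     0.0000]
  [   0.2381     0.0265     1.4286]
x = (I − A)⁻¹ d = adj(I−A)·d / det(I−A), with det(I−A) = 0.5670:
  x_M = (0.6750·425 + 0.0750·825 + 0.2700·750) / 0.5670 = 551.25 / 0.5670 ≈ 972.22
  x_A = (0.0000·425 + 0.6300·825 + 0.0000·750) / 0.5670 = 519.75 / 0.5670 ≈ 916.67
  x_D = (0.1350·425 + 0.0150·825 + 0.8100·750) / 0.5670 = 677.25 / 0.5670 ≈ 1194.44

x_M = 972.22, x_A = 916.67, x_D = 1194.44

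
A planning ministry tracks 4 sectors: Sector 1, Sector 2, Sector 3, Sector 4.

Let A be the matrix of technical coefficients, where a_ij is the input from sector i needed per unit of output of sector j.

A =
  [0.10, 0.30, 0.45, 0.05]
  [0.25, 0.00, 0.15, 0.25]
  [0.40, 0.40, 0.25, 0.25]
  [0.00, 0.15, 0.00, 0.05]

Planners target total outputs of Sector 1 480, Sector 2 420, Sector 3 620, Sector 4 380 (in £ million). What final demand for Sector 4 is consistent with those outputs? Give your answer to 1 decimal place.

d_4 = 298.0

I − A =
  [   0.90    -0.30    -0.45    -0.05]
  [  -0.25     1.00    -0.15    -0.25]
  [  -0.40    -0.40     0.75    -0.25]
  [   0.00    -0.15     0.00     0.95]
d = (I − A) x:
  d_1 = (+0.90)·480 + (-0.30)·420 + (-0.45)·620 + (-0.05)·380 = 8.0
  d_2 = (-0.25)·480 + (+1.00)·420 + (-0.15)·620 + (-0.25)·380 = 112.0
  d_3 = (-0.40)·480 + (-0.40)·420 + (+0.75)·620 + (-0.25)·380 = 10.0
  d_4 = (+0.00)·480 + (-0.15)·420 + (+0.00)·620 + (+0.95)·380 = 298.0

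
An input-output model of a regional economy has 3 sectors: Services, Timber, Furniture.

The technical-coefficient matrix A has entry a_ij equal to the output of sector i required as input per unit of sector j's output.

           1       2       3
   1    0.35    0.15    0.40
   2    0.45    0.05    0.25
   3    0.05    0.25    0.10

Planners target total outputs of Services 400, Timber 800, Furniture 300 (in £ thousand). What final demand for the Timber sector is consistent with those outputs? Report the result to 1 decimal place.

d_2 = 505.0

I − A =
  [   0.65    -0.15    -0.40]
  [  -0.45     0.95    -0.25]
  [  -0.05    -0.25     0.90]
d = (I − A) x:
  d_1 = (+0.65)·400 + (-0.15)·800 + (-0.40)·300 = 20.0
  d_2 = (-0.45)·400 + (+0.95)·800 + (-0.25)·300 = 505.0
  d_3 = (-0.05)·400 + (-0.25)·800 + (+0.90)·300 = 50.0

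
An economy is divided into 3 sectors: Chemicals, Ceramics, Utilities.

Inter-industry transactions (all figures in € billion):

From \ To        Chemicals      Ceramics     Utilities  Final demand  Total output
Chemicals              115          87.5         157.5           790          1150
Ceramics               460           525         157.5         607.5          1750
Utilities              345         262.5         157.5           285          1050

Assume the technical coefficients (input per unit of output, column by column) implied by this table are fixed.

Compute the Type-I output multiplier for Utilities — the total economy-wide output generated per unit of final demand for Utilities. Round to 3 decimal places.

m_3 = 2.014

Technical coefficients a_ij = z_ij / X_j:
  a_11 = 115/1150 = 0.10, a_21 = 460/1150 = 0.40, a_31 = 345/1150 = 0.30
  a_12 = 87.5/1750 = 0.05, a_22 = 525/1750 = 0.30, a_32 = 262.5/1750 = 0.15
  a_13 = 157.5/1050 = 0.15, a_23 = 157.5/1050 = 0.15, a_33 = 157.5/1050 = 0.15
I − A =
  [   0.90    -0.05    -0.15]
  [  -0.40     0.70    -0.15]
  [  -0.30    -0.15     0.85]
Cofactors of I−A, C_ij = (−1)^(i+j)·(minor ij) (rows/columns in the sector order above):
  C_11 = (0.70)(0.85) − (-0.15)(-0.15) = 0.5725
  C_12 = −[(-0.40)(0.85) − (-0.15)(-0.30)] = 0.3850
  C_13 = (-0.40)(-0.15) − (0.70)(-0.30) = 0.2700
  C_21 = −[(-0.05)(0.85) − (-0.15)(-0.15)] = 0.0650
  C_22 = (0.90)(0.85) − (-0.15)(-0.30) = 0.7200
  C_23 = −[(0.90)(-0.15) − (-0.05)(-0.30)] = 0.1500
  C_31 = (-0.05)(-0.15) − (-0.15)(0.70) = 0.1125
  C_32 = −[(0.90)(-0.15) − (-0.15)(-0.40)] = 0.1950
  C_33 = (0.90)(0.70) − (-0.05)(-0.40) = 0.6100
det(I−A) = Σ_j (I−A)_1j·C_1j = (0.90)(0.5725) + (-0.05)(0.3850) + (-0.15)(0.2700) = 0.4555
adj(I−A) = Cᵀ =
  [ 0.5725   0.0650   0.1125]
  [ 0.3850   0.7200   0.1950]
  [ 0.2700   0.1500   0.6100]
(I − A)⁻¹ = adj(I−A) / det(I−A) ≈
  [   1.2569     0.1427     0.2470]
  [   0.8452     1.5807     0.4281]
  [   0.5928     0.3293     1.3392]
The output multiplier for sector j is the column-j sum of the Leontief inverse (I − A)⁻¹ = adj(I−A) / det(I−A).
Column 3 of adj(I−A): (0.1125, 0.1950, 0.6100); det(I−A) = 0.4555.
m_3 = (0.1125 + 0.1950 + 0.6100) / 0.4555 = 0.9175 / 0.4555 ≈ 2.014.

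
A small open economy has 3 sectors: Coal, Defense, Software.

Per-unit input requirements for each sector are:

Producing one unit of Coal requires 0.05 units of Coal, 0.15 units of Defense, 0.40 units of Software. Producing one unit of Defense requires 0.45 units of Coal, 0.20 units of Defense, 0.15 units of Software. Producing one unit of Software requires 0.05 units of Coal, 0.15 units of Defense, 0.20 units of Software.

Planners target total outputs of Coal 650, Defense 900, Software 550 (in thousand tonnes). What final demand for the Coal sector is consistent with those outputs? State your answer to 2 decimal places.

I − A =
  [   0.95    -0.45    -0.05]
  [  -0.15     0.80    -0.15]
  [  -0.40    -0.15     0.80]
d = (I − A) x:
  d_1 = (+0.95)·650 + (-0.45)·900 + (-0.05)·550 = 185.00
  d_2 = (-0.15)·650 + (+0.80)·900 + (-0.15)·550 = 540.00
  d_3 = (-0.40)·650 + (-0.15)·900 + (+0.80)·550 = 45.00

d_1 = 185.00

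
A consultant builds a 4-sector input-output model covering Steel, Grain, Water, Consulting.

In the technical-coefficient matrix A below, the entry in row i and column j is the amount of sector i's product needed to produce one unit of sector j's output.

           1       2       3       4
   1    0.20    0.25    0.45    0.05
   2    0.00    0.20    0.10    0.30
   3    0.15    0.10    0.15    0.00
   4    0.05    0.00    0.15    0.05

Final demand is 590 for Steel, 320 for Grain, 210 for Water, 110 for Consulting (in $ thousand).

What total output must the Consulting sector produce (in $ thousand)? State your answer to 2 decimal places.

I − A =
  [   0.80    -0.25    -0.45    -0.05]
  [   0.00     0.80    -0.10    -0.30]
  [  -0.15    -0.10     0.85     0.00]
  [  -0.05     0.00    -0.15     0.95]
Compute the cofactors C_ij = (−1)^(i+j)·(3×3 minor ij) of I−A; the adjugate is their transpose:
adj(I−A) = Cᵀ =
  [ 0.632000   0.245375   0.383000   0.110750]
  [ 0.033750   0.578625   0.118500   0.184500]
  [ 0.115500   0.111375   0.602250   0.041250]
  [ 0.051500   0.030500   0.115250   0.478250]
det(I−A) = Σ_j (I−A)_1j·C_1j = (0.80)(0.632000) + (-0.25)(0.033750) + (-0.45)(0.115500) + (-0.05)(0.051500) = 0.4426125
(I − A)⁻¹ = adj(I−A) / det(I−A) ≈
  [   1.4279     0.5544     0.8653     0.2502]
  [   0.0763     1.3073     0.2677     0.4168]
  [   0.2610     0.2516     1.3607     0.0932]
  [   0.1164     0.0689     0.2604     1.0805]
x = (I − A)⁻¹ d = adj(I−A)·d / det(I−A), with det(I−A) = 0.4426125:
  x_1 = (0.632000·590 + 0.245375·320 + 0.383000·210 + 0.110750·110) / 0.4426125 = 544.0125 / 0.4426125 ≈ 1229.09
  x_2 = (0.033750·590 + 0.578625·320 + 0.118500·210 + 0.184500·110) / 0.4426125 = 250.2525 / 0.4426125 ≈ 565.40
  x_3 = (0.115500·590 + 0.111375·320 + 0.602250·210 + 0.041250·110) / 0.4426125 = 234.795 / 0.4426125 ≈ 530.48
  x_4 = (0.051500·590 + 0.030500·320 + 0.115250·210 + 0.478250·110) / 0.4426125 = 116.955 / 0.4426125 ≈ 264.24

x_4 = 264.24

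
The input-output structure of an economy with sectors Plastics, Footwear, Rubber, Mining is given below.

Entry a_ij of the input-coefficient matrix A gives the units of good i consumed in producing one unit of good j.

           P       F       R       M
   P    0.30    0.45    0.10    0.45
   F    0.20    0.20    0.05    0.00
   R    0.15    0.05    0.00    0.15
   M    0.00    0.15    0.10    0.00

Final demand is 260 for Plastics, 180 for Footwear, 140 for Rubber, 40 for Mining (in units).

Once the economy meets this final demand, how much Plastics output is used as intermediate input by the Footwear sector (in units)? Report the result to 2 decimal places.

I − A =
  [   0.70    -0.45    -0.10    -0.45]
  [  -0.20     0.80    -0.05     0.00]
  [  -0.15    -0.05     1.00    -0.15]
  [   0.00    -0.15    -0.10     1.00]
Compute the cofactors C_ij = (−1)^(i+j)·(3×3 minor ij) of I−A; the adjugate is their transpose:
adj(I−A) = Cᵀ =
  [ 0.784375   0.520250   0.141875   0.374250]
  [ 0.204500   0.667750   0.064000   0.101625]
  [ 0.134500   0.128375   0.456500   0.129000]
  [ 0.044125   0.113000   0.055250   0.451875]
det(I−A) = Σ_j (I−A)_1j·C_1j = (0.70)(0.784375) + (-0.45)(0.204500) + (-0.10)(0.134500) + (-0.45)(0.044125) = 0.42373125
(I − A)⁻¹ = adj(I−A) / det(I−A) ≈
  [   1.8511     1.2278     0.3348     0.8832]
  [   0.4826     1.5759     0.1510     0.2398]
  [   0.3174     0.3030     1.0773     0.3044]
  [   0.1041     0.2667     0.1304     1.0664]
First solve x = (I − A)⁻¹ d = adj(I−A)·d / det(I−A); in particular x_F = (0.204500·260 + 0.667750·180 + 0.064000·140 + 0.101625·40) / 0.42373125 = 186.39 / 0.42373125 ≈ 439.8779.
Intermediate flow from P to F: z_PF = a_PF · x_F = 0.45 × 186.39 / 0.42373125 = 83.8755 / 0.42373125 ≈ 197.95.

z_PF = 197.95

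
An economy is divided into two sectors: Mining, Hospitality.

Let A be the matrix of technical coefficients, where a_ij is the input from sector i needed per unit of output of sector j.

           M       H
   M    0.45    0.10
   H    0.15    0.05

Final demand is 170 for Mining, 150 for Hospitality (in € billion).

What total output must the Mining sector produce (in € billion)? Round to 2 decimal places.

I − A =
  [   0.55    -0.10]
  [  -0.15     0.95]
det(I−A) = (0.55)(0.95) − (-0.10)(-0.15) = 0.5075
adj(I−A) = [[0.95, 0.10], [0.15, 0.55]]
(I − A)⁻¹ = adj(I−A) / det(I−A) ≈
  [   1.8719     0.1970]
  [   0.2956     1.0837]
x = (I − A)⁻¹ d = adj(I−A)·d / det(I−A), with det(I−A) = 0.5075:
  x_M = (0.95·170 + 0.10·150) / 0.5075 = 176.50 / 0.5075 ≈ 347.78
  x_H = (0.15·170 + 0.55·150) / 0.5075 = 108.00 / 0.5075 ≈ 212.81

x_M = 347.78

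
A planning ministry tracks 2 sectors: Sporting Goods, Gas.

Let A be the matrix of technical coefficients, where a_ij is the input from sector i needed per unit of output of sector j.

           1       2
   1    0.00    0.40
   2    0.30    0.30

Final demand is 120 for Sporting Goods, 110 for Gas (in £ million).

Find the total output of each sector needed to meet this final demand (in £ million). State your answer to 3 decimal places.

I − A =
  [   1.00    -0.40]
  [  -0.30     0.70]
det(I−A) = (1.00)(0.70) − (-0.40)(-0.30) = 0.5800
adj(I−A) = [[0.70, 0.40], [0.30, 1.00]]
(I − A)⁻¹ = adj(I−A) / det(I−A) ≈
  [   1.2069     0.6897]
  [   0.5172     1.7241]
x = (I − A)⁻¹ d = adj(I−A)·d / det(I−A), with det(I−A) = 0.5800:
  x_1 = (0.70·120 + 0.40·110) / 0.5800 = 128.00 / 0.5800 ≈ 220.690
  x_2 = (0.30·120 + 1.00·110) / 0.5800 = 146.00 / 0.5800 ≈ 251.724

x_1 = 220.690, x_2 = 251.724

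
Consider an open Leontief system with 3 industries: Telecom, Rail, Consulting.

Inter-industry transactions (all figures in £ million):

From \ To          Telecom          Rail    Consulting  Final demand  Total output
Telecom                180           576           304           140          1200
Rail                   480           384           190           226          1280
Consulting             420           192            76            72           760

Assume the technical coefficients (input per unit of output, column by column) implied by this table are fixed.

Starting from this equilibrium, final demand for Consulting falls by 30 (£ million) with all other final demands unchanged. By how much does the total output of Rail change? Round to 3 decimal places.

Δx_R = -61.997

Technical coefficients a_ij = z_ij / X_j:
  a_TT = 180/1200 = 0.15, a_RT = 480/1200 = 0.40, a_CT = 420/1200 = 0.35
  a_TR = 576/1280 = 0.45, a_RR = 384/1280 = 0.30, a_CR = 192/1280 = 0.15
  a_TC = 304/760 = 0.40, a_RC = 190/760 = 0.25, a_CC = 76/760 = 0.10
I − A =
  [   0.85    -0.45    -0.40]
  [  -0.40     0.70    -0.25]
  [  -0.35    -0.15     0.90]
Cofactors of I−A, C_ij = (−1)^(i+j)·(minor ij) (rows/columns in the sector order above):
  C_11 = (0.70)(0.90) − (-0.25)(-0.15) = 0.5925
  C_12 = −[(-0.40)(0.90) − (-0.25)(-0.35)] = 0.4475
  C_13 = (-0.40)(-0.15) − (0.70)(-0.35) = 0.3050
  C_21 = −[(-0.45)(0.90) − (-0.40)(-0.15)] = 0.4650
  C_22 = (0.85)(0.90) − (-0.40)(-0.35) = 0.6250
  C_23 = −[(0.85)(-0.15) − (-0.45)(-0.35)] = 0.2850
  C_31 = (-0.45)(-0.25) − (-0.40)(0.70) = 0.3925
  C_32 = −[(0.85)(-0.25) − (-0.40)(-0.40)] = 0.3725
  C_33 = (0.85)(0.70) − (-0.45)(-0.40) = 0.4150
det(I−A) = Σ_j (I−A)_1j·C_1j = (0.85)(0.5925) + (-0.45)(0.4475) + (-0.40)(0.3050) = 0.18025
adj(I−A) = Cᵀ =
  [ 0.5925   0.4650   0.3925]
  [ 0.4475   0.6250   0.3725]
  [ 0.3050   0.2850   0.4150]
(I − A)⁻¹ = adj(I−A) / det(I−A) ≈
  [   3.2871     2.5798     2.1775]
  [   2.4827     3.4674     2.0666]
  [   1.6921     1.5811     2.3024]
Δx = (I − A)⁻¹ Δd with Δd having -30 in the Consulting component and 0 elsewhere.
So Δx_R = L_RC · (-30), where L_RC = adj(I−A)_RC / det(I−A) = 0.3725 / 0.18025.
Δx_R = 0.3725 × (-30) / 0.18025 = -11.175 / 0.18025 ≈ -61.997.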